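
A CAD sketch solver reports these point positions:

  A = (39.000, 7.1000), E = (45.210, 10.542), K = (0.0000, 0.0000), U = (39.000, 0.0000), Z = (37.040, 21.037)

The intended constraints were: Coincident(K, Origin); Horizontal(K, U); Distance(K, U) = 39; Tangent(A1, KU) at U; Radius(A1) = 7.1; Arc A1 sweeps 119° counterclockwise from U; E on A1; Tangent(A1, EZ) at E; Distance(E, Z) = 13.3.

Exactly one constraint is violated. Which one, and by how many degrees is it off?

Tangent(A1, EZ) at E — off by 8.90°.

K = (0.00, 0.00) ✓; K.y = 0.00, U.y = 0.00 ✓; |KU| = 39.00 ✓; ∠(AU, UK) = 90.00° ✓; |AU| = 7.100 ✓; bearing(A→E) − bearing(A→U) = 119.0° ✓; |AE| = 7.100 ✓; ∠(AE, EZ) = 81.10° ✗; |EZ| = 13.30 ✓.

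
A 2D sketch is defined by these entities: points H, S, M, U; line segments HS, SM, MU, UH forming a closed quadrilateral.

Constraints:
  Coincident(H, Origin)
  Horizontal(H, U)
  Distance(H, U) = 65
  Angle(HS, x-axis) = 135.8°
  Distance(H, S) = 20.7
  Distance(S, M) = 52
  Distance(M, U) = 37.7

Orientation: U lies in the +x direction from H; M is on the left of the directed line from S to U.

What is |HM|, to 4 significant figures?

43.63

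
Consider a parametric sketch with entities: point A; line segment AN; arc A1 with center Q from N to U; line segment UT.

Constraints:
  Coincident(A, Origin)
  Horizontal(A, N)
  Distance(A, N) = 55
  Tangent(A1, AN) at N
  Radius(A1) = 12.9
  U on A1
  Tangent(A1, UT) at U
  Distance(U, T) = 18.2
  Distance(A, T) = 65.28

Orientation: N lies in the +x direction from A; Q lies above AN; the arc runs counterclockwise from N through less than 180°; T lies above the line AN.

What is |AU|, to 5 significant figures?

68.610

Checks: ∠(QN, NA) = 90.00° ✓; |QU| = 12.90 ✓; ∠(QU, UT) = 90.00° ✓; |UT| = 18.20 ✓; |AT| = 65.28 ✓.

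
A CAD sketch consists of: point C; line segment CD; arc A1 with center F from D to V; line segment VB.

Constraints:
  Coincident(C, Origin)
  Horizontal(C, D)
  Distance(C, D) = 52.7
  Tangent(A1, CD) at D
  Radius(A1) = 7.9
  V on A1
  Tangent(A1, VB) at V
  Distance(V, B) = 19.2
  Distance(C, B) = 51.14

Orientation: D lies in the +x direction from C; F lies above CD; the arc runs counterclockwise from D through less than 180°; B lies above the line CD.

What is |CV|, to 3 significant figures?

59.6

Checks: |FV| = 7.900 ✓; ∠(FV, VB) = 90.00° ✓; |VB| = 19.20 ✓; |CB| = 51.14 ✓.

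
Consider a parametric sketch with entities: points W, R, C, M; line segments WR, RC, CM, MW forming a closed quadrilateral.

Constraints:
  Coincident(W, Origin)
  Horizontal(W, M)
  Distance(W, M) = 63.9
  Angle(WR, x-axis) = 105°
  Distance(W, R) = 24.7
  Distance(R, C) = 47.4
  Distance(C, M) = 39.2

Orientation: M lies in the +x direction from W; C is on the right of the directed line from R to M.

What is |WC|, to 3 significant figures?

28.2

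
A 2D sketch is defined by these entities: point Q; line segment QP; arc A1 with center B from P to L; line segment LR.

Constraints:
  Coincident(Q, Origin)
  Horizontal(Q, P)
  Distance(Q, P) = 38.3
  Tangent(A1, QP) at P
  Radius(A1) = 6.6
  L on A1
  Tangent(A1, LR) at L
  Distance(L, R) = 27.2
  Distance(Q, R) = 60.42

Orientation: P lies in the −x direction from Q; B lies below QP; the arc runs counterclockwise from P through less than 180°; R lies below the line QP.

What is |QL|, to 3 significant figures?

44.9

Q is at the origin; Q and P share the same y with |QP| = 38.3 and P on the −x side, so P = (-38.3, 0.00). Since A1 is tangent to QP there, BP ⟂ QP, so B = P + (0, -6.6) = (-38.3, -6.60). Since BL ⟂ LR (tangency), |BR| = √(6.6² + 27.2²) = 28.0 regardless of where L sits on A1. So R lies on both circle(Q, 60.42) and circle(B, 28.0); the below-QP intersection is R = (-51.8, -31.1). L is the foot of the tangent from R: L = (-44.7, -4.87).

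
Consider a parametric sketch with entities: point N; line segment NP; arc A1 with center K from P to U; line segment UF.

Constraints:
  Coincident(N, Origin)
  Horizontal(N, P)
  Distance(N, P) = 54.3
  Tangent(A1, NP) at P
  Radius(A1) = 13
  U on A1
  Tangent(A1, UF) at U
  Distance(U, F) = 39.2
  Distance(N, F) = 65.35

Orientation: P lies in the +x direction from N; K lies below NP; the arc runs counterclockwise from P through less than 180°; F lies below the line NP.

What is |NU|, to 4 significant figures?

43.17

N is at the origin; N and P share the same y with |NP| = 54.3 and P on the +x side, so P = (54.30, 0.000). Tangency of A1 to NP means the radius KP is perpendicular to NP, so K = P + (0, -13) = (54.30, -13.00). Since KU ⟂ UF (tangency), |KF| = √(13.0² + 39.2²) = 41.30 regardless of where U sits on A1. So F lies on both circle(N, 65.35) and circle(K, 41.30); the below-NP intersection is F = (39.94, -51.72). U is the foot of the tangent from F: U = (41.31, -12.55).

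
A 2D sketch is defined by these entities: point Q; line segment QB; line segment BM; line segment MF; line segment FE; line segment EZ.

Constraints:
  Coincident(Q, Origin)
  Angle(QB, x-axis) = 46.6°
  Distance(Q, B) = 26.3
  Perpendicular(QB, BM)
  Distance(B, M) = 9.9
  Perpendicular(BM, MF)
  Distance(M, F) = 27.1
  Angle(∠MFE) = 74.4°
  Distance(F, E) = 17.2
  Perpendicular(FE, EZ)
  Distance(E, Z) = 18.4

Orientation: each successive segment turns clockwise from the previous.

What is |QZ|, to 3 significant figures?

21.6

∠MFE = 74.4° gives FE at 121° from the x-axis; with |FE| = 17.2, E = (-2.22, 7.36). The perpendicularity gives EZ at right angles to FE, so EZ runs at 31.0°; with |EZ| = 18.4, Z = (13.6, 16.8). Then |QZ| = |Z − Q| = 21.6.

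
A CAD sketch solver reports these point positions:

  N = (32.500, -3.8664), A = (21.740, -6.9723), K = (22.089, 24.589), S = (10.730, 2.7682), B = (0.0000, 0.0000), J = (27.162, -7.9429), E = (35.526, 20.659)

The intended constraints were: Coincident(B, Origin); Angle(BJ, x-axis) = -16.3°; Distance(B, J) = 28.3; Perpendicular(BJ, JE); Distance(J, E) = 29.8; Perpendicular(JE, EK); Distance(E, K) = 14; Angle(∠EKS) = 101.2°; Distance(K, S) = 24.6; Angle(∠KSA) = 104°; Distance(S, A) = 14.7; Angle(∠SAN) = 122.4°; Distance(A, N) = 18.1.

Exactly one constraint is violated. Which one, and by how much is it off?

Distance(A, N) = 18.1 — off by 6.90.

B = (0.00, 0.00) ✓; BJ at -16.30° ✓; |BJ| = 28.30 ✓; ∠(BJ, JE) = 90.00° ✓; |JE| = 29.80 ✓; ∠(JE, EK) = 90.00° ✓; |EK| = 14.00 ✓; ∠EKS = 101.2° ✓; |KS| = 24.60 ✓; ∠KSA = 104.0° ✓; |SA| = 14.70 ✓; ∠SAN = 122.4° ✓; |AN| = 11.20 ✗.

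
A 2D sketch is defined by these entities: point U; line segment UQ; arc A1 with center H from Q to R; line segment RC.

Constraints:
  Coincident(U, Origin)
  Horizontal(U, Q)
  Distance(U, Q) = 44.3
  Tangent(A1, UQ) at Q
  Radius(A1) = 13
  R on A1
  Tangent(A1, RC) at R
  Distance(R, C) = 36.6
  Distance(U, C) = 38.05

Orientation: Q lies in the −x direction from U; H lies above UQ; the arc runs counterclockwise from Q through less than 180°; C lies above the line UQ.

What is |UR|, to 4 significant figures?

34.05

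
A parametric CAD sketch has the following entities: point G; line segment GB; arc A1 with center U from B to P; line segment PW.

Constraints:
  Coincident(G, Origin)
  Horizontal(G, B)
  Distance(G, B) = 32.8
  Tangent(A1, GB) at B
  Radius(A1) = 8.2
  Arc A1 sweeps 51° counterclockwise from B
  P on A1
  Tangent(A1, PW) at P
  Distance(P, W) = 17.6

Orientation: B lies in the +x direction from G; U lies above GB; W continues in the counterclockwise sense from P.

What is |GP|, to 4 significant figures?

39.29

A1 meets GB tangentially, so UB is at right angles to GB, so U = B + (0, 8.2) = (32.80, 8.200). On A1, B sits at bearing -90° from U; a 51° counterclockwise sweep puts P at bearing -39°, so P = U + 8.2·(cos -39°, sin -39°) = (39.17, 3.040). Then |GP| = |P − G| = 39.29.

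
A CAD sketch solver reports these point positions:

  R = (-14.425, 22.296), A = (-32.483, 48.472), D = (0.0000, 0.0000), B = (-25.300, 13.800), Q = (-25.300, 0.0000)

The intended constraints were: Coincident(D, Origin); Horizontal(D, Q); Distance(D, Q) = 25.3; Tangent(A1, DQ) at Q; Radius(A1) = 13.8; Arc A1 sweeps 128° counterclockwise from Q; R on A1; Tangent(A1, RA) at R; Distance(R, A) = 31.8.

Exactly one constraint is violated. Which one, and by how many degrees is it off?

Tangent(A1, RA) at R — off by 3.40°.

D = (0.00, 0.00) ✓; D.y = 0.00, Q.y = 0.00 ✓; |DQ| = 25.30 ✓; ∠(BQ, QD) = 90.00° ✓; |BQ| = 13.80 ✓; bearing(B→R) − bearing(B→Q) = 128.0° ✓; |BR| = 13.80 ✓; ∠(BR, RA) = 93.40° ✗; |RA| = 31.80 ✓.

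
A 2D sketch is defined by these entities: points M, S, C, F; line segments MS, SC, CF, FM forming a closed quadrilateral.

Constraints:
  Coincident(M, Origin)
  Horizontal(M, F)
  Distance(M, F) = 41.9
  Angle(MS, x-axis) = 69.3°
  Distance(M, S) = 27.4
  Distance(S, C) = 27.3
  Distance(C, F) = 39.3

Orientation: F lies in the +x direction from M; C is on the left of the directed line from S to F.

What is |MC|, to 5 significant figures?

51.188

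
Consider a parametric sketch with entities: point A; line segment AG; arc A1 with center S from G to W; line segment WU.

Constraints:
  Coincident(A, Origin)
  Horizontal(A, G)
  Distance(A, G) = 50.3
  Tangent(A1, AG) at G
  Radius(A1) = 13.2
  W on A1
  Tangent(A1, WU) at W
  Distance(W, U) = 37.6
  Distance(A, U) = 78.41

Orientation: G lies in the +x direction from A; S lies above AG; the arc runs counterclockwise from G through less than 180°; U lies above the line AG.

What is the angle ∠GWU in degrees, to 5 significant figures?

131.28°

Checks: |SW| = 13.20 ✓; ∠(SW, WU) = 90.00° ✓; |WU| = 37.60 ✓; |AU| = 78.41 ✓.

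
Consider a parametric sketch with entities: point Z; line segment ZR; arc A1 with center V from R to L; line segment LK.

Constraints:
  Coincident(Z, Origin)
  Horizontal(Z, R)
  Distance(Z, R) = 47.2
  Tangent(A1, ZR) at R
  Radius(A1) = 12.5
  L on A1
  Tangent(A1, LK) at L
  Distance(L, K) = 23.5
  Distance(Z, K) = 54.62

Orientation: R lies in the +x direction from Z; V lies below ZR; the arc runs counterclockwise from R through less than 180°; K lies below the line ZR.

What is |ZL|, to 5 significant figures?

37.941

Checks: |VL| = 12.50 ✓; ∠(VL, LK) = 90.00° ✓; |LK| = 23.50 ✓; |ZK| = 54.62 ✓.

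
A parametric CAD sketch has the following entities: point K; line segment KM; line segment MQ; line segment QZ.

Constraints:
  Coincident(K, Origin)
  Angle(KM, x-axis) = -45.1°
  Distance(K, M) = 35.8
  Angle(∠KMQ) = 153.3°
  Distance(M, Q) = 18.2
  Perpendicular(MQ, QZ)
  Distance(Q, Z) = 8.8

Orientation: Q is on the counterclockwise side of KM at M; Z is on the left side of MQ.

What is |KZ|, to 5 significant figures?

50.709

∠KMQ = 153.3°, so MQ runs at -45.1° + (180° − 153.3°) = -18.400° from the x-axis; with |MQ| = 18.2, Q = M + 18.2·(cos -18.400°, sin -18.400°) = (42.540, -31.103). MQ ⟂ QZ; with |QZ| = 8.8 on the left of MQ, Z = Q + 8.8·(0.31565, 0.94888) = (45.317, -22.753). Then |KZ| = |Z − K| = 50.709.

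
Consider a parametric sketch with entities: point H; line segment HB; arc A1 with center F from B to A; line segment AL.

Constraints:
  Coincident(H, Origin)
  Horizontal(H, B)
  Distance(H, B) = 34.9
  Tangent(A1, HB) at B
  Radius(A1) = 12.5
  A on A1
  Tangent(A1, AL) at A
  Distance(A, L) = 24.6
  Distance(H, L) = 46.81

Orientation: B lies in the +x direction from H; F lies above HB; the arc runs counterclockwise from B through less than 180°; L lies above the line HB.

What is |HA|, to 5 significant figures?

48.660

H is at the origin; HB is horizontal with |HB| = 34.9 and B on the +x side, so B = (34.900, 0.0000). A1 meets HB tangentially, so FB is at right angles to HB, so F = B + (0, 12.5) = (34.900, 12.500). Since FA ⟂ AL (tangency), |FL| = √(12.5² + 24.6²) = 27.594 regardless of where A sits on A1. So L lies on both circle(H, 46.81) and circle(F, 27.594); the above-HB intersection is L = (26.304, 38.721). A is the foot of the tangent from L: A = (43.725, 21.352).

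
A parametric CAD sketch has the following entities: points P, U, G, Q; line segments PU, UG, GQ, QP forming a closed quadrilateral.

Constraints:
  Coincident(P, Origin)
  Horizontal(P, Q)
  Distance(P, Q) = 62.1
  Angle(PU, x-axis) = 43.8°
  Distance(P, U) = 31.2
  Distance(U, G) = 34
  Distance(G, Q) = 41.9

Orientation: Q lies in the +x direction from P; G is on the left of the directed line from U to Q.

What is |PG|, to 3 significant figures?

64.9

Checks: |UG| = 34.00 ✓; |GQ| = 41.90 ✓.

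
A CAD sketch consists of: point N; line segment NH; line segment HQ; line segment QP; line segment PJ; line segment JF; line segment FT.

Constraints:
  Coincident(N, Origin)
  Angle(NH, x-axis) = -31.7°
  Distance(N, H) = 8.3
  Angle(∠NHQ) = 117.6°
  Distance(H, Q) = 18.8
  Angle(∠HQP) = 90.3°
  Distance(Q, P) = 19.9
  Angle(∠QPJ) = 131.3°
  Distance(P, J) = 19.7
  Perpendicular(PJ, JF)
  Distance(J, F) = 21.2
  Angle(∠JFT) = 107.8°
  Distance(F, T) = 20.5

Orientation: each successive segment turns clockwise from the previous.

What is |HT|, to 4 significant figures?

0.7440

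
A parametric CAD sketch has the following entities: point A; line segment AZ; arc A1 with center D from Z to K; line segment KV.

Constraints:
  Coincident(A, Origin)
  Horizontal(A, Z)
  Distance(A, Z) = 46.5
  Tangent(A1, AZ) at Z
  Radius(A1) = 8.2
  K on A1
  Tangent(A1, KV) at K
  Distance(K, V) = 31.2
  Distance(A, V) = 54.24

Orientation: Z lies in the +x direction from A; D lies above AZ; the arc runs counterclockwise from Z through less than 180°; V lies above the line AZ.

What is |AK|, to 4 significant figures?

54.96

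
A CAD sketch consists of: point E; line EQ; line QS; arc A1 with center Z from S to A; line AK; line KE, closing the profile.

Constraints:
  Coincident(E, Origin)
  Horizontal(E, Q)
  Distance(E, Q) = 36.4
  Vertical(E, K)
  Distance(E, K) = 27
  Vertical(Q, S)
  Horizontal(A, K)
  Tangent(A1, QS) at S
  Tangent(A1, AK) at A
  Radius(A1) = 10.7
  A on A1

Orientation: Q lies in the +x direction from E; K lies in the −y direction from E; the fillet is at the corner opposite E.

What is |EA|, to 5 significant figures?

37.276

E is at the origin; E and Q share the same y with |EQ| = 36.4 and Q on the +x side, so Q = (36.400, 0.0000). EK is vertical with |EK| = 27.0 and K on the −y side, so K = (0.0000, -27.000). The virtual corner opposite E is at (36.400, -27.000). Since A1 is tangent to QS there, ZS ⟂ QS and A1 meets AK tangentially, so ZA is at right angles to AK, with radius 10.7, so the center Z sits 10.7 in from both sides at Z = (25.700, -16.300). That places the tangent points at S = (36.400, -16.300) on QS and A = (25.700, -27.000) on AK. Then |EA| = |A − E| = 37.276.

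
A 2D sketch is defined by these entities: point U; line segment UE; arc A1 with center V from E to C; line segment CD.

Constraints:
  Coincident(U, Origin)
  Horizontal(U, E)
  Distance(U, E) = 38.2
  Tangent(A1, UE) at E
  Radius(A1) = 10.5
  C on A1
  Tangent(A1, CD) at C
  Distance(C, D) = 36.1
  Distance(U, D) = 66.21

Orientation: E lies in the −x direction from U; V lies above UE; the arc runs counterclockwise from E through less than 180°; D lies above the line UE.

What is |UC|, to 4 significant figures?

32.92

Checks: U = (0.00, 0.00) ✓; |UE| = 38.20 ✓; |VC| = 10.50 ✓; ∠(VC, CD) = 90.00° ✓; |CD| = 36.10 ✓; |UD| = 66.21 ✓.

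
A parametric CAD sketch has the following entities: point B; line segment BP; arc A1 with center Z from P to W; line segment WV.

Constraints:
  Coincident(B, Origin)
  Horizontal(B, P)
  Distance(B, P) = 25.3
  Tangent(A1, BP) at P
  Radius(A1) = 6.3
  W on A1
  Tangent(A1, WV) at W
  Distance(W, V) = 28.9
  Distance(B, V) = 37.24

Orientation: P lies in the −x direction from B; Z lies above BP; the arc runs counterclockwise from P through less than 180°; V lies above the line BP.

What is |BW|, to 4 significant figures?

19.82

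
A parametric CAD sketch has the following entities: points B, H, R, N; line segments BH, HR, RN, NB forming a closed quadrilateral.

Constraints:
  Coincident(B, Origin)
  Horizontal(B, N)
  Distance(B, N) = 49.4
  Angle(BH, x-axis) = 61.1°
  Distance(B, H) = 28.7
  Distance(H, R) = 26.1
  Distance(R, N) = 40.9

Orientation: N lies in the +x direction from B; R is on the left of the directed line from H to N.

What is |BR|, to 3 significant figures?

53.0

Checks: |HR| = 26.10 ✓; |RN| = 40.90 ✓.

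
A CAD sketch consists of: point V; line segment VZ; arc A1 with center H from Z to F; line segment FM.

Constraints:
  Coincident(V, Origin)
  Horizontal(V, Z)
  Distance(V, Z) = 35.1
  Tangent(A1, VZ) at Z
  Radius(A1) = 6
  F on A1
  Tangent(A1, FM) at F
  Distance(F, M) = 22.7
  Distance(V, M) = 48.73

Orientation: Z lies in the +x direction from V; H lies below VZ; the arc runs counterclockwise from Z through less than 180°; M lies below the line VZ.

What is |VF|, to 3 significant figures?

30.8

Checks: |HF| = 6.000 ✓; ∠(HF, FM) = 90.00° ✓; |FM| = 22.70 ✓; |VM| = 48.73 ✓.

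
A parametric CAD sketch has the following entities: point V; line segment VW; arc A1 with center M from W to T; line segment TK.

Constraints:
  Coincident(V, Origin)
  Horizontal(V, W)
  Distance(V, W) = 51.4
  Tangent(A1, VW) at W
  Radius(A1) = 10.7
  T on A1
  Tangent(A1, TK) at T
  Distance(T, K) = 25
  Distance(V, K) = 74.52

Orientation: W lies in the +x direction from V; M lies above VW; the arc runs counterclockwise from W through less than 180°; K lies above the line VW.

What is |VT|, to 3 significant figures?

62.5

Checks: ∠(MW, WV) = 90.00° ✓; |MT| = 10.70 ✓; ∠(MT, TK) = 90.00° ✓; |TK| = 25.00 ✓; |VK| = 74.52 ✓.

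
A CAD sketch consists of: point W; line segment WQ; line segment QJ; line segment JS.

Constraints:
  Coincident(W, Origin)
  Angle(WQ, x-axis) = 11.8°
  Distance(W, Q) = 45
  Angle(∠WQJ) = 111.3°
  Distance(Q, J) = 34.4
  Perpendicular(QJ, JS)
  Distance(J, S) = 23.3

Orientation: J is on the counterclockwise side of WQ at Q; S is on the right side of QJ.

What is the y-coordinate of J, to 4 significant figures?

43.13

W is at the origin; WQ runs at 11.8° with length 45.0, so Q = 45.0·(cos 11.8°, sin 11.8°) = (44.05, 9.202). ∠WQJ = 111.3°, so QJ runs at 11.8° + (180° − 111.3°) = 80.50° from the x-axis; with |QJ| = 34.4, J = Q + 34.4·(cos 80.50°, sin 80.50°) = (49.73, 43.13). So J.y = 43.13.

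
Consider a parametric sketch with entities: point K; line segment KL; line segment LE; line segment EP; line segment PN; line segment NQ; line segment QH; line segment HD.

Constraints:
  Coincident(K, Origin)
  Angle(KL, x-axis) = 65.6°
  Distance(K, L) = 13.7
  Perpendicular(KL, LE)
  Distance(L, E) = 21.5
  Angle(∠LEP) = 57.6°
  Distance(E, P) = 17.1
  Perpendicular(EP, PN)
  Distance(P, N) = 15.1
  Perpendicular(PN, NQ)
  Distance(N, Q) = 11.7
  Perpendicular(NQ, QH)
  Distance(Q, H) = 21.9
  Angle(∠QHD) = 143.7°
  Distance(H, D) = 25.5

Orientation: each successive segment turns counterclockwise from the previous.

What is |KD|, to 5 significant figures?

38.251

K is at the origin; KL runs at 65.6° with length 13.7, so L = (5.6595, 12.476). KL ⟂ LE, so LE runs at 155.60°; with |LE| = 21.5, E = (-13.920, 21.358). ∠LEP = 57.6° gives EP at -82.000° from the x-axis; with |EP| = 17.1, P = (-11.540, 4.4245). EP is perpendicular to PN, so PN runs at 8.0000°; with |PN| = 15.1, N = (3.4127, 6.5260). PN is perpendicular to NQ, so NQ runs at 98.000°; with |NQ| = 11.7, Q = (1.7844, 18.112). NQ is perpendicular to QH, so QH runs at -172.00°; with |QH| = 21.9, H = (-19.902, 15.064). ∠QHD = 143.7° gives HD at -135.70° from the x-axis; with |HD| = 25.5, D = (-38.153, -2.7453). Then |KD| = |D − K| = 38.251.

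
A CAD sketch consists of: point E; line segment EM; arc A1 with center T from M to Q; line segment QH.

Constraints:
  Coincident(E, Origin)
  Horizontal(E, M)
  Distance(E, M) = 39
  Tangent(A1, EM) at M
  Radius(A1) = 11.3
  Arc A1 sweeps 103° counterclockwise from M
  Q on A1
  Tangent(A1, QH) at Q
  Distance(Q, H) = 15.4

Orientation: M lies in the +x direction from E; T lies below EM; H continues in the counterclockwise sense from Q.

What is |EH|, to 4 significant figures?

42.68

E is at the origin; E and M share the same y with |EM| = 39.0 and M on the +x side, so M = (39.00, 0.000). A1 meets EM tangentially, so TM is at right angles to EM, so T = M + (0, -11.3) = (39.00, -11.30). On A1, M sits at bearing 90° from T; a 103° counterclockwise sweep puts Q at bearing 193°, so Q = T + 11.3·(cos 193°, sin 193°) = (27.99, -13.84). Tangency of A1 to QH means the radius TQ is perpendicular to QH, so QH runs along (−sin 193°, cos 193°); with |QH| = 15.4, H = (31.45, -28.85). Then |EH| = |H − E| = 42.68.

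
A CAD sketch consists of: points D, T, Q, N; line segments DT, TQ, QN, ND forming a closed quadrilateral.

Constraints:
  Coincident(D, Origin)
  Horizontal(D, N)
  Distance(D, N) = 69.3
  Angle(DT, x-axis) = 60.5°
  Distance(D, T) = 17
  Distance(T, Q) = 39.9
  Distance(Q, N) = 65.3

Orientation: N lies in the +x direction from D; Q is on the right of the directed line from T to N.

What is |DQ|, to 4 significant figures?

26.67

Checks: |TQ| = 39.90 ✓; |QN| = 65.30 ✓.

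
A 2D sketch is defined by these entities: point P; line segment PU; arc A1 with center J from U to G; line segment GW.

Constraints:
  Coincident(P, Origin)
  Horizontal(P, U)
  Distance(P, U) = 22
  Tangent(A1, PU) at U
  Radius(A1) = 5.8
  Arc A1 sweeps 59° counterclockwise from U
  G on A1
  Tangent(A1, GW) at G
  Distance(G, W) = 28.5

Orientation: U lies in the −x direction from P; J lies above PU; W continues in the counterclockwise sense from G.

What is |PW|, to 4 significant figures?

27.34

On A1, U sits at bearing -90° from J; a 59° counterclockwise sweep puts G at bearing -31°, so G = J + 5.8·(cos -31°, sin -31°) = (-17.03, 2.813). Since A1 is tangent to GW there, JG ⟂ GW, so GW runs along (−sin -31°, cos -31°); with |GW| = 28.5, W = (-2.350, 27.24). Then |PW| = |W − P| = 27.34.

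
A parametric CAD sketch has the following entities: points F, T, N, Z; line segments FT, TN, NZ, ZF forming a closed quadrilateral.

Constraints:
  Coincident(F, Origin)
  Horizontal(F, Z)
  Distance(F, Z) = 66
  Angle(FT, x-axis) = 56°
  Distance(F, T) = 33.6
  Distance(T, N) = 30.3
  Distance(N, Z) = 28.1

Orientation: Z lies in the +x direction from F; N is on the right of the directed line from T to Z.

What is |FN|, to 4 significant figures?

38.57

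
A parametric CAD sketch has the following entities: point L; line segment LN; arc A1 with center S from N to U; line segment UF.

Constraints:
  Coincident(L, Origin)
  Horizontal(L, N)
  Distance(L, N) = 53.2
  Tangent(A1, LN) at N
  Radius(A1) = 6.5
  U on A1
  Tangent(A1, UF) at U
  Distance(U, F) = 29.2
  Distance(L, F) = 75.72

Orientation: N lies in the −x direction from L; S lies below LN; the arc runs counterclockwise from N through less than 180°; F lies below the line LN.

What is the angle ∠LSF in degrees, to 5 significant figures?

127.82°

Checks: |SU| = 6.500 ✓; ∠(SU, UF) = 90.00° ✓; |UF| = 29.20 ✓; |LF| = 75.72 ✓.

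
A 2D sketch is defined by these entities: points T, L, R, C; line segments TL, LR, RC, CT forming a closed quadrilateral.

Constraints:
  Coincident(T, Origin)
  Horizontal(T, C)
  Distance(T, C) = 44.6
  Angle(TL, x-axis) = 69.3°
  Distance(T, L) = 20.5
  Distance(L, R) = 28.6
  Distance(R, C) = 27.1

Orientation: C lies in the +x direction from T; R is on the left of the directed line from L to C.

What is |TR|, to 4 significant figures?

43.38

Checks: |LR| = 28.60 ✓; |RC| = 27.10 ✓.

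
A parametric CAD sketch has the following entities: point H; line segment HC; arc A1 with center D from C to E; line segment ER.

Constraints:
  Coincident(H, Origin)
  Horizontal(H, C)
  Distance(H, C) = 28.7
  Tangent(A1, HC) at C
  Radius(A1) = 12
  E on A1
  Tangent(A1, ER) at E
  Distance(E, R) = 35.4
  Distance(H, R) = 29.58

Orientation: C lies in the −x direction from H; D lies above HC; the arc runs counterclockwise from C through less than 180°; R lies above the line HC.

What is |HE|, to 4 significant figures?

20.38

Checks: |DC| = 12.00 ✓; |DE| = 12.00 ✓; ∠(DE, ER) = 90.00° ✓; |ER| = 35.40 ✓; |HR| = 29.58 ✓.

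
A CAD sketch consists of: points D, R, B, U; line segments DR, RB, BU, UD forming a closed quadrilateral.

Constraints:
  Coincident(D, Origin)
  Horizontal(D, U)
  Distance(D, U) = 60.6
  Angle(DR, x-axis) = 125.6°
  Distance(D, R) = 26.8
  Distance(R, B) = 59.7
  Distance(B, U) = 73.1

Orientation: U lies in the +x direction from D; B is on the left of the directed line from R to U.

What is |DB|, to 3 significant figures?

69.6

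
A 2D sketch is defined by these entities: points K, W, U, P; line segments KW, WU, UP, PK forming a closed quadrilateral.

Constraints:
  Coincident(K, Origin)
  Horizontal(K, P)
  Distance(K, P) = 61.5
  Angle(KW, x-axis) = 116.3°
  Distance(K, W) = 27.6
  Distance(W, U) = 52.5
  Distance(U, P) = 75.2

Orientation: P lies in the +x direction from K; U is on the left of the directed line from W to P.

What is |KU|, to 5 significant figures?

68.009

K is at the origin; K and P share the same y with |KP| = 61.5 and P in +x, so P = (61.5, 0). KW runs at 116.3° with |KW| = 27.6, so W = (-12.229, 24.743). U is determined by |WU| = 52.5 and |UP| = 75.2 together: it lies at the intersection of circle(W, 52.5) and circle(P, 75.2). With |WP| = 77.770, the foot of the radical line on WP is 20.248 from W and the perpendicular offset is √(52.5² − 20.248²) = 48.438. Taking the left-of-WP solution: U = (22.378, 64.222).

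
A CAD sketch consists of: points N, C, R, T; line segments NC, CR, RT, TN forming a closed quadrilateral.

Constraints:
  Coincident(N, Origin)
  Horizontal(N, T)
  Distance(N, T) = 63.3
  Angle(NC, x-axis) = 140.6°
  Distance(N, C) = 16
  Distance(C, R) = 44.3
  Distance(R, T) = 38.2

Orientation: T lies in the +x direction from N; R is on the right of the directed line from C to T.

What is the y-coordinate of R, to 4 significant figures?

-10.81

Checks: |CR| = 44.30 ✓; |RT| = 38.20 ✓.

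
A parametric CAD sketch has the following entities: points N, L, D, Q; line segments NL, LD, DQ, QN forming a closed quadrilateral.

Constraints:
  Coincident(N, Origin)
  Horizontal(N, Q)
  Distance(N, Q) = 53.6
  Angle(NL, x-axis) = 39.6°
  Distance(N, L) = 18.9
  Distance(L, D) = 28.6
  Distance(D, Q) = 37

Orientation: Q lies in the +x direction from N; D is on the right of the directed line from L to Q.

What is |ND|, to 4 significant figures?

25.78

Checks: |NQ| = 53.60 ✓; |NL| = 18.90 ✓; |LD| = 28.60 ✓; |DQ| = 37.00 ✓.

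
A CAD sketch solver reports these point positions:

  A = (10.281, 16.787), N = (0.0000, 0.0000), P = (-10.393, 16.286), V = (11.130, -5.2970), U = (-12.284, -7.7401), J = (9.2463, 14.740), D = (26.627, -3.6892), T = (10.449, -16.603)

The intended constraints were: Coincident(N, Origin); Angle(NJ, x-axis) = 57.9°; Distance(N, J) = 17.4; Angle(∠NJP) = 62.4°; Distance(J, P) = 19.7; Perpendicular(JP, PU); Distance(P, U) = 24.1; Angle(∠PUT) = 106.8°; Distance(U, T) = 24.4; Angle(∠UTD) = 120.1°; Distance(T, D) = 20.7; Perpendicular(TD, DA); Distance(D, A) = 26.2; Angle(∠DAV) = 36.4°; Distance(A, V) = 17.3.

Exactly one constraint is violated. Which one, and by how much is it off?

Distance(A, V) = 17.3 — off by 4.80.

N = (0.00, 0.00) ✓; NJ at 57.90° ✓; |NJ| = 17.40 ✓; ∠NJP = 62.40° ✓; |JP| = 19.70 ✓; ∠(JP, PU) = 90.00° ✓; |PU| = 24.10 ✓; ∠PUT = 106.8° ✓; |UT| = 24.40 ✓; ∠UTD = 120.1° ✓; |TD| = 20.70 ✓; ∠(TD, DA) = 90.00° ✓; |DA| = 26.20 ✓; ∠DAV = 36.40° ✓; |AV| = 22.10 ✗.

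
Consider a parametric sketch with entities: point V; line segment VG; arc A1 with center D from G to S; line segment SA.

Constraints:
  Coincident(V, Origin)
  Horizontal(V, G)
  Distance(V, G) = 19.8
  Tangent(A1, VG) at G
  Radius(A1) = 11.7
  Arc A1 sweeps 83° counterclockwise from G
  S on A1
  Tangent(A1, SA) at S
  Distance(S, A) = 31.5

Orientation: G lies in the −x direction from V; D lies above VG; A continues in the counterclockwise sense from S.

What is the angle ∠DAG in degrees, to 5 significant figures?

6.9724°

V is at the origin; V and G share the same y with |VG| = 19.8 and G on the −x side, so G = (-19.800, 0.0000). The tangent condition forces DG to be normal to VG, so D = G + (0, 11.7) = (-19.800, 11.700). On A1, G sits at bearing -90° from D; an 83° counterclockwise sweep puts S at bearing -7°, so S = D + 11.7·(cos -7°, sin -7°) = (-8.1872, 10.274). A1 meets SA tangentially, so DS is at right angles to SA, so SA runs along (−sin -7°, cos -7°); with |SA| = 31.5, A = (-4.3483, 41.539). Then cos ∠DAG = AD·AG / (|AD||AG|), giving 6.9724°.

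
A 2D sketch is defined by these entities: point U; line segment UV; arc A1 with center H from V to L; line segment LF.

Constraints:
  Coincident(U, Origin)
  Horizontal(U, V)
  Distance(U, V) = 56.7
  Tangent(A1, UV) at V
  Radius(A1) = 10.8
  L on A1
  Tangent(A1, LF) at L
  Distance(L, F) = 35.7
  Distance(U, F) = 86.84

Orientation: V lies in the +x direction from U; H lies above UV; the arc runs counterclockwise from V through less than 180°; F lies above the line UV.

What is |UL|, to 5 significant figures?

67.724

U is at the origin; U and V share the same y with |UV| = 56.7 and V on the +x side, so V = (56.700, 0.0000). The tangent condition forces HV to be normal to UV, so H = V + (0, 10.8) = (56.700, 10.800). Since HL ⟂ LF (tangency), |HF| = √(10.8² + 35.7²) = 37.298 regardless of where L sits on A1. So F lies on both circle(U, 86.84) and circle(H, 37.298); the above-UV intersection is F = (75.409, 43.066). L is the foot of the tangent from F: L = (67.211, 8.3201).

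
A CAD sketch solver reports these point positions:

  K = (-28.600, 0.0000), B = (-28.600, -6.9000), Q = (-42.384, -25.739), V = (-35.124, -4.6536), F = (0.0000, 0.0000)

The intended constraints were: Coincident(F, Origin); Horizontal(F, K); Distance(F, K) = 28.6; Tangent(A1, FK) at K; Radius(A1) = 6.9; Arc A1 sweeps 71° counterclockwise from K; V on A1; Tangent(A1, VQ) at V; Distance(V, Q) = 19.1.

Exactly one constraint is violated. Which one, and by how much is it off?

Distance(V, Q) = 19.1 — off by 3.20.

F = (0.00, 0.00) ✓; F.y = 0.00, K.y = 0.00 ✓; |FK| = 28.60 ✓; ∠(BK, KF) = 90.00° ✓; |BK| = 6.900 ✓; bearing(B→V) − bearing(B→K) = 71.00° ✓; |BV| = 6.900 ✓; ∠(BV, VQ) = 90.00° ✓; |VQ| = 22.30 ✗.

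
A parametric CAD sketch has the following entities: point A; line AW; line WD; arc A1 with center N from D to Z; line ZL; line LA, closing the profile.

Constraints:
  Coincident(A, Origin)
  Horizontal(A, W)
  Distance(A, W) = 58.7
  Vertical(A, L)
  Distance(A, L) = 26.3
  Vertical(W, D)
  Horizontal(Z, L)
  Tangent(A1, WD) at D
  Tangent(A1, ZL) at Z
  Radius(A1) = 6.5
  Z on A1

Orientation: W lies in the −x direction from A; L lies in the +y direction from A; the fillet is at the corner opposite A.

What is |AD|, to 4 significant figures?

61.95

The virtual corner opposite A is at (-58.70, 26.30). Tangency of A1 to WD means the radius ND is perpendicular to WD and tangency of A1 to ZL means the radius NZ is perpendicular to ZL, with radius 6.5, so the center N sits 6.5 in from both sides at N = (-52.20, 19.80). That places the tangent points at D = (-58.70, 19.80) on WD and Z = (-52.20, 26.30) on ZL. Then |AD| = |D − A| = 61.95.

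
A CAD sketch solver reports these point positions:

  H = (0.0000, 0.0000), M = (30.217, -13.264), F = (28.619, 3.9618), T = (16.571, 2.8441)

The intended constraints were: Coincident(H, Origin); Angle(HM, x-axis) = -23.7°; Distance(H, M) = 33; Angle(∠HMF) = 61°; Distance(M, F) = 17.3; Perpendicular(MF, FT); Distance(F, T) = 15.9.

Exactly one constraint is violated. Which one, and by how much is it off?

Distance(F, T) = 15.9 — off by 3.80.

H = (0.00, 0.00) ✓; HM at -23.70° ✓; |HM| = 33.00 ✓; ∠HMF = 61.00° ✓; |MF| = 17.30 ✓; ∠(MF, FT) = 90.00° ✓; |FT| = 12.10 ✗.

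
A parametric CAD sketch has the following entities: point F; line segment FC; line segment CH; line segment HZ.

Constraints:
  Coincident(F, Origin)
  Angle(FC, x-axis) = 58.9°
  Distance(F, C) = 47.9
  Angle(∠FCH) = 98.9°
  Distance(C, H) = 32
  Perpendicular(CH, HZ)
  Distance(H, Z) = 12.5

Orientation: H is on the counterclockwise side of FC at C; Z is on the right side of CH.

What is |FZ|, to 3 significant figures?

71.6

F is at the origin; FC runs at 58.9° with length 47.9, so C = 47.9·(cos 58.9°, sin 58.9°) = (24.7, 41.0). ∠FCH = 98.9°, so CH runs at 58.9° + (180° − 98.9°) = 140° from the x-axis; with |CH| = 32.0, H = C + 32.0·(cos 140°, sin 140°) = (0.229, 61.6). CH ⟂ HZ; with |HZ| = 12.5 on the right of CH, Z = H + 12.5·(0.643, 0.766) = (8.26, 71.2). Then |FZ| = |Z − F| = 71.6.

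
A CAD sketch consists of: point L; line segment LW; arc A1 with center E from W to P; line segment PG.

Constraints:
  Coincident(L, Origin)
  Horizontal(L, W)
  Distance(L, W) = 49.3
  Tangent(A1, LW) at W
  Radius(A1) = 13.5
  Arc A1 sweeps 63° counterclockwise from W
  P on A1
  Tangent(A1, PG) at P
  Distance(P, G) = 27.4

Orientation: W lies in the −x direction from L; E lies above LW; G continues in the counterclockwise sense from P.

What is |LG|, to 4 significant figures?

40.33

L is at the origin; L and W share the same y with |LW| = 49.3 and W on the −x side, so W = (-49.30, 0.000). A1 meets LW tangentially, so EW is at right angles to LW, so E = W + (0, 13.5) = (-49.30, 13.50). On A1, W sits at bearing -90° from E; a 63° counterclockwise sweep puts P at bearing -27°, so P = E + 13.5·(cos -27°, sin -27°) = (-37.27, 7.371). The tangent condition forces EP to be normal to PG, so PG runs along (−sin -27°, cos -27°); with |PG| = 27.4, G = (-24.83, 31.78). Then |LG| = |G − L| = 40.33.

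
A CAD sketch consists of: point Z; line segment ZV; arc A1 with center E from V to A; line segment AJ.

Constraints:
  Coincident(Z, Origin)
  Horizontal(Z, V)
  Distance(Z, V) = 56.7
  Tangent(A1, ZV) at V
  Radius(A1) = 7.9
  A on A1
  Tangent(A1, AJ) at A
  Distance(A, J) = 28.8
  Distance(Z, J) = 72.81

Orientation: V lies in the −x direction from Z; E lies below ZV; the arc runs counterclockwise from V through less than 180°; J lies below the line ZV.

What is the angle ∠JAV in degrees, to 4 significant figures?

133.0°

Z is at the origin; ZV is horizontal with |ZV| = 56.7 and V on the −x side, so V = (-56.70, 0.000). A1 meets ZV tangentially, so EV is at right angles to ZV, so E = V + (0, -7.9) = (-56.70, -7.900). Since EA ⟂ AJ (tangency), |EJ| = √(7.9² + 28.8²) = 29.86 regardless of where A sits on A1. So J lies on both circle(Z, 72.81) and circle(E, 29.86); the below-ZV intersection is J = (-62.60, -37.17). A is the foot of the tangent from J: A = (-64.58, -8.442).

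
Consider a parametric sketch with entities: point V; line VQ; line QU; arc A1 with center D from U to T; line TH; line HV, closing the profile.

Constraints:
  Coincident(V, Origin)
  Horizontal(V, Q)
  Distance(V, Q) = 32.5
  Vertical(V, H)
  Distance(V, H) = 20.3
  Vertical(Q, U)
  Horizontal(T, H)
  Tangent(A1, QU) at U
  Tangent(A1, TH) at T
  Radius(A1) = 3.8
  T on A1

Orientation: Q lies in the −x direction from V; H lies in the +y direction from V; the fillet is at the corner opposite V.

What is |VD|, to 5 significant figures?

33.105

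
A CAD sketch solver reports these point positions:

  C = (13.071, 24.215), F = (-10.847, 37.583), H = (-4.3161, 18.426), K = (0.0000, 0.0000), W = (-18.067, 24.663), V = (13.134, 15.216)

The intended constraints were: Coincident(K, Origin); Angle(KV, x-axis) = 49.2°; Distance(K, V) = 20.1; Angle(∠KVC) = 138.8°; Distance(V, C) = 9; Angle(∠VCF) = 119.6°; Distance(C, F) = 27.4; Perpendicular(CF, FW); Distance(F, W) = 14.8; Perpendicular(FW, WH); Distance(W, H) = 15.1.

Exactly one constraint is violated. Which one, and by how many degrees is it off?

Perpendicular(FW, WH) — off by 4.80°.

K = (0.00, 0.00) ✓; KV at 49.20° ✓; |KV| = 20.10 ✓; ∠KVC = 138.8° ✓; |VC| = 8.999 ✓; ∠VCF = 119.6° ✓; |CF| = 27.40 ✓; ∠(CF, FW) = 90.00° ✓; |FW| = 14.80 ✓; ∠(FW, WH) = 94.80° ✗; |WH| = 15.10 ✓.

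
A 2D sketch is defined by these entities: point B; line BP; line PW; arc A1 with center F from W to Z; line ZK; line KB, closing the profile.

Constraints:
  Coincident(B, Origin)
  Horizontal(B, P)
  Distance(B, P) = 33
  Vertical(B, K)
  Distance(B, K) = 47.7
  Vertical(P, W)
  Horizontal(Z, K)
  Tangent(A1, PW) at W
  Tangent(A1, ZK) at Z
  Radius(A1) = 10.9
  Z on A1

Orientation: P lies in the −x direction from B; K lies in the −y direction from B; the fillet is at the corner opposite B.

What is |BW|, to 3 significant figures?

49.4

B is at the origin; BP is horizontal with |BP| = 33.0 and P on the −x side, so P = (-33.0, 0.00). B and K share the same x with |BK| = 47.7 and K on the −y side, so K = (0.00, -47.7). The virtual corner opposite B is at (-33.0, -47.7). The tangent condition forces FW to be normal to PW and the tangent condition forces FZ to be normal to ZK, with radius 10.9, so the center F sits 10.9 in from both sides at F = (-22.1, -36.8). That places the tangent points at W = (-33.0, -36.8) on PW and Z = (-22.1, -47.7) on ZK. Then |BW| = |W − B| = 49.4.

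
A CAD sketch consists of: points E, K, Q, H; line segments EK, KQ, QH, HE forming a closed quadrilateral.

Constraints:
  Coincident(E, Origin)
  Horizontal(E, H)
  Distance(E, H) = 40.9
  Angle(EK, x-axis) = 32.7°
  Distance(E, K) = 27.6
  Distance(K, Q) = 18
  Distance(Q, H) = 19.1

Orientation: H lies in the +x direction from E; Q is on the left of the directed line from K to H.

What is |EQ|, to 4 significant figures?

44.99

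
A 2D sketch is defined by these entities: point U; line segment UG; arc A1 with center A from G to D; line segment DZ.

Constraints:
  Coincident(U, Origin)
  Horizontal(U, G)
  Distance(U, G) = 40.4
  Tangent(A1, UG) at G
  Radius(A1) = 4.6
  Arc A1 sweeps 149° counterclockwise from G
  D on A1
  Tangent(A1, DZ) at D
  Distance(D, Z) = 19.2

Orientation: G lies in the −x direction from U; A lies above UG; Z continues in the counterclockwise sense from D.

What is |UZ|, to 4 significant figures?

57.52

U is at the origin; U and G share the same y with |UG| = 40.4 and G on the −x side, so G = (-40.40, 0.000). Since A1 is tangent to UG there, AG ⟂ UG, so A = G + (0, 4.6) = (-40.40, 4.600). On A1, G sits at bearing -90° from A; a 149° counterclockwise sweep puts D at bearing 59°, so D = A + 4.6·(cos 59°, sin 59°) = (-38.03, 8.543). A1 meets DZ tangentially, so AD is at right angles to DZ, so DZ runs along (−sin 59°, cos 59°); with |DZ| = 19.2, Z = (-54.49, 18.43). Then |UZ| = |Z − U| = 57.52.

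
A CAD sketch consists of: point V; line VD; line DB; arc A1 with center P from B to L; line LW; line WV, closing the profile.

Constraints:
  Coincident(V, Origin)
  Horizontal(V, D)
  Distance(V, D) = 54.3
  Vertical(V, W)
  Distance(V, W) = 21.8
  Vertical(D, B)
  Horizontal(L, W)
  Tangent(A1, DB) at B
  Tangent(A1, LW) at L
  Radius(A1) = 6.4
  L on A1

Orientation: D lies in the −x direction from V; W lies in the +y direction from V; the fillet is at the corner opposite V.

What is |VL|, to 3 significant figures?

52.6

V is at the origin; VD is horizontal with |VD| = 54.3 and D on the −x side, so D = (-54.3, 0.00). VW is vertical with |VW| = 21.8 and W on the +y side, so W = (0.00, 21.8). The virtual corner opposite V is at (-54.3, 21.8). Since A1 is tangent to DB there, PB ⟂ DB and since A1 is tangent to LW there, PL ⟂ LW, with radius 6.4, so the center P sits 6.4 in from both sides at P = (-47.9, 15.4). That places the tangent points at B = (-54.3, 15.4) on DB and L = (-47.9, 21.8) on LW. Then |VL| = |L − V| = 52.6.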